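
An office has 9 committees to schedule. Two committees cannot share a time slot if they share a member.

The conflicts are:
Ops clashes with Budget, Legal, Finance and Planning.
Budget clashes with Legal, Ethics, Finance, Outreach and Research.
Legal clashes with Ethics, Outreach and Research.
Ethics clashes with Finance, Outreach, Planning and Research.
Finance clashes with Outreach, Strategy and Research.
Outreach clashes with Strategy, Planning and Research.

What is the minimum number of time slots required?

Budget, Ethics, Finance, Outreach, Research all conflict with each other, so at least 5 time slots are needed.
5 time slots suffice: time slot 1 → {Ops, Outreach}; time slot 2 → {Ethics, Strategy}; time slot 3 → {Legal, Finance, Planning}; time slot 4 → {Budget}; time slot 5 → {Research}. No two conflicting committees share a time slot.

5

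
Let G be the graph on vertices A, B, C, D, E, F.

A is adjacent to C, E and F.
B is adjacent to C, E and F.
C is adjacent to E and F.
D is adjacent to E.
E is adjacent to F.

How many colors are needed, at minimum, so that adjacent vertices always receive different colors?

4

B, C, E, F are mutually adjacent (a clique of size 4), so at least 4 colors are needed.
One proper 4-coloring: A=4, B=4, C=2, D=2, E=1, F=3. No two adjacent vertices share a color.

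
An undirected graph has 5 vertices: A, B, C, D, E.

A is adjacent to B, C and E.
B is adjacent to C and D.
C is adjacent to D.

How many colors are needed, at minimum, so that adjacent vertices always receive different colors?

3

A, B, C are mutually adjacent, so at least 3 colors are needed.
One proper 3-coloring: A=1, B=3, C=2, D=1, E=2. Every edge joins two different colors.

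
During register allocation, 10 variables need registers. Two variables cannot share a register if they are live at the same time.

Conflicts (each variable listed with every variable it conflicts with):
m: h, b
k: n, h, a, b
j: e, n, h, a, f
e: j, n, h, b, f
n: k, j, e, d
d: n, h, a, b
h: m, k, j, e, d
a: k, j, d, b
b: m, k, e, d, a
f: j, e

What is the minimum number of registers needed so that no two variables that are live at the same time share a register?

3

j, e, n pairwise conflict, so at least 3 registers are needed.
Using 3 registers: m=2, k=2, j=1, e=2, n=3, d=2, h=3, a=3, b=1, f=3. Each listed conflict is separated.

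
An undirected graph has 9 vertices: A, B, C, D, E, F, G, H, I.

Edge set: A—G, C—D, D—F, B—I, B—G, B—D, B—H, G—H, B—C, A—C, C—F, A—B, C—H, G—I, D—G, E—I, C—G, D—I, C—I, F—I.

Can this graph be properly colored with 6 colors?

The chromatic number is 5. B, C, D, G, I form a clique, so at least 5 colors are needed.
5 colors suffice: color red → {C, E}; color blue → {A, H, I}; color green → {F, G}; color yellow → {B}; color purple → {D}.
Since 6 ≥ 5, a proper 6-coloring certainly exists.

Yes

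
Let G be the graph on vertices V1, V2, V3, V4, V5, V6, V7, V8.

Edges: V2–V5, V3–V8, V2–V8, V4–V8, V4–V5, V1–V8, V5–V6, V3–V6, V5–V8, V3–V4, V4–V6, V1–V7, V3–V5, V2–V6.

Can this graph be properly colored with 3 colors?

V3, V4, V5, V6 are pairwise adjacent (a clique of size 4), so at least 4 colors are needed.
So 3 colors are not enough.

No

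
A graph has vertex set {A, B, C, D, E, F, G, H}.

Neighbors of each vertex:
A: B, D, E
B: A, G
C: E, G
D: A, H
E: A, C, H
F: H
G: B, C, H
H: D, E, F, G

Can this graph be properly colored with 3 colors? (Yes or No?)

Yes

The chromatic number is 3. The cycle A-B-G-C-E-A has odd length 5, so it cannot be 2-colored; at least 3 colors are needed.
3 colors suffice: color 1 → {A, C, H}; color 2 → {D, E, F, G}; color 3 → {B}.
That is already a proper 3-coloring.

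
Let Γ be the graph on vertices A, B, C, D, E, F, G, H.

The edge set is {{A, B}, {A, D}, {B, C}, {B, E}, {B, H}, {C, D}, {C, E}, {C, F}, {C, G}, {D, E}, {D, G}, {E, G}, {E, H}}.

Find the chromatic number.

4

C, D, E, G are mutually adjacent (a clique of size 4), so at least 4 colors are needed.
4 colors suffice: A=1, B=3, C=2, D=3, E=1, F=1, G=4, H=2. No two adjacent vertices share a color.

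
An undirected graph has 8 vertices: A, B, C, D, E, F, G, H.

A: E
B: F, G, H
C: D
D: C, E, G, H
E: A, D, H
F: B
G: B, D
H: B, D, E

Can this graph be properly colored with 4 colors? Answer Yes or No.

Yes

The chromatic number is 3. D, E, H are pairwise adjacent, so at least 3 colors are needed.
3 colors suffice: A=1, B=1, C=2, D=1, E=3, F=2, G=2, H=2.
Since 4 ≥ 3, a proper 4-coloring certainly exists.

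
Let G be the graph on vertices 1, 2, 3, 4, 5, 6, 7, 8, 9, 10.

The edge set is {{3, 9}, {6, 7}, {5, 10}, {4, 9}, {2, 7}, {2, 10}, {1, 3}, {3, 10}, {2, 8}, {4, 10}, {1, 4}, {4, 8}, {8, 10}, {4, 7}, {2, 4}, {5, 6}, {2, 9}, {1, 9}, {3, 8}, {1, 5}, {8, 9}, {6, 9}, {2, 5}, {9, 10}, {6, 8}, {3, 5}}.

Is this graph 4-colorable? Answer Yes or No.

No

2, 4, 8, 9, 10 are mutually adjacent (a clique of size 5), so at least 5 colors are needed.
So 4 colors are not enough.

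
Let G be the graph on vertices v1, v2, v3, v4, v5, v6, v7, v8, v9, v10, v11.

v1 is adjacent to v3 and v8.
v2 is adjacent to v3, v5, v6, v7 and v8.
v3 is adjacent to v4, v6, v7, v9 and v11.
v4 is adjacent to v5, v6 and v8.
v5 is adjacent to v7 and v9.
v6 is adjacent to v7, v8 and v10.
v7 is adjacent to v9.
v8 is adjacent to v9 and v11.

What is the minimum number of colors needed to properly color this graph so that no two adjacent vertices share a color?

v2, v3, v6, v7 are mutually adjacent (a clique of size 4), so at least 4 colors are needed.
4 colors suffice: color red → {v3, v5, v8, v10}; color blue → {v1, v6, v9, v11}; color green → {v2, v4}; color yellow → {v7}. Every edge joins two different colors.

4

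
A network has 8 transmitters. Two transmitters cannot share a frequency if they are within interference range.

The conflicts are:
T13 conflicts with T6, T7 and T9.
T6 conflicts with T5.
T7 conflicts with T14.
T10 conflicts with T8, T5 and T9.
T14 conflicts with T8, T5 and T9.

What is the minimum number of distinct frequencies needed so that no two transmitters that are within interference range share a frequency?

3

The cycle T6-T5-T10-T9-T13-T6 has odd length 5, so it cannot be 2-colored; at least 3 frequencies are needed.
3 frequencies suffice: frequency 1 → {T13, T10, T14}; frequency 2 → {T7, T8, T5, T9}; frequency 3 → {T6}. No two conflicting transmitters share a frequency.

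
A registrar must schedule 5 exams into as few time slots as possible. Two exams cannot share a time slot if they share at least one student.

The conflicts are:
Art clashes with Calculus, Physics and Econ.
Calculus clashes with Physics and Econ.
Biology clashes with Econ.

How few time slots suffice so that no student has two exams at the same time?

3

Art, Calculus, Econ all conflict with each other, so at least 3 time slots are needed.
3 time slots suffice: time slot 1 → {Physics, Econ}; time slot 2 → {Art, Biology}; time slot 3 → {Calculus}. Each listed conflict is separated.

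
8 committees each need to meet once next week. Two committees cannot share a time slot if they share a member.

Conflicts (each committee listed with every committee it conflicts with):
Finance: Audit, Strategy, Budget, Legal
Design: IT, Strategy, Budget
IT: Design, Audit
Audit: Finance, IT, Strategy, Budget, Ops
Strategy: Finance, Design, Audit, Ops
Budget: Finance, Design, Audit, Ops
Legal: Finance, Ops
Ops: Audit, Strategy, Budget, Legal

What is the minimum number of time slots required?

Audit, Budget, Ops pairwise conflict, so at least 3 time slots are needed.
A valid assignment using 3 time slots: Finance=3, Design=1, IT=2, Audit=1, Strategy=2, Budget=2, Legal=1, Ops=3. No two conflicting committees share a time slot.

3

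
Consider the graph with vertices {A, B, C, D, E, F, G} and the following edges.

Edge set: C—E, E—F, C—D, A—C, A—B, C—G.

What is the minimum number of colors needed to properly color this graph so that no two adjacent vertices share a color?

2

C and D are adjacent, so at least 2 colors are needed.
One proper 2-coloring: A=2, B=1, C=1, D=2, E=2, F=1, G=2. Every edge joins two different colors.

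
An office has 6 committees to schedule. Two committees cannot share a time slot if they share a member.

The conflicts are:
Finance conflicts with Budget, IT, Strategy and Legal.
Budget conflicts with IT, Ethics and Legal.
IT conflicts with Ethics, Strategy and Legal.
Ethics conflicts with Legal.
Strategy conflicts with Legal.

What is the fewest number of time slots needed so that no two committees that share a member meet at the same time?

Finance, IT, Strategy, Legal all conflict with each other, so at least 4 time slots are needed.
4 time slots suffice: time slot 1 → {Legal}; time slot 2 → {IT}; time slot 3 → {Finance, Ethics}; time slot 4 → {Budget, Strategy}. Every pair that conflicts lands in different time slots.

4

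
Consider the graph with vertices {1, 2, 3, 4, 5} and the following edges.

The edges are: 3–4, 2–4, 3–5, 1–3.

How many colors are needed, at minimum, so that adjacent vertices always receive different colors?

3 and 4 are adjacent, so at least 2 colors are needed.
2 colors suffice: color a → {2, 3}; color b → {1, 4, 5}. No two adjacent vertices share a color.

2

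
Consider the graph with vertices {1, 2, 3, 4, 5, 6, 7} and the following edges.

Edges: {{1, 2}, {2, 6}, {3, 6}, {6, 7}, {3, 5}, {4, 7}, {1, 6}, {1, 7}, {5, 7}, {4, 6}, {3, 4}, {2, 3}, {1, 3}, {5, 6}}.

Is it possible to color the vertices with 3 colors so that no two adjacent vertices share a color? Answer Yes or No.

1, 2, 3, 6 are mutually adjacent (a clique of size 4), so at least 4 colors are needed.
So 3 colors are not enough.

No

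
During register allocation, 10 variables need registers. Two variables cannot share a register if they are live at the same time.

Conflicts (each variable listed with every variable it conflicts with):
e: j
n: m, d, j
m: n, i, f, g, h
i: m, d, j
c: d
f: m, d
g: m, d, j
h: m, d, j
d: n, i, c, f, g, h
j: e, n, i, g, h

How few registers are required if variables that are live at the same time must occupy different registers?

2

h and d conflict, so at least 2 registers are needed.
A valid assignment using 2 registers: e=2, n=2, m=1, i=2, c=2, f=2, g=2, h=2, d=1, j=1. No two conflicting variables share a register.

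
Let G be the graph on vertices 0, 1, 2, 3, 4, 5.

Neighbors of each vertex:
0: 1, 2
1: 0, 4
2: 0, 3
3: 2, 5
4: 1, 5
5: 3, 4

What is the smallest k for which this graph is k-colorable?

2 and 3 are adjacent, so at least 2 colors are needed.
A valid assignment using 2 colors: 0=red, 1=blue, 2=blue, 3=red, 4=red, 5=blue. Every edge joins two different colors.

2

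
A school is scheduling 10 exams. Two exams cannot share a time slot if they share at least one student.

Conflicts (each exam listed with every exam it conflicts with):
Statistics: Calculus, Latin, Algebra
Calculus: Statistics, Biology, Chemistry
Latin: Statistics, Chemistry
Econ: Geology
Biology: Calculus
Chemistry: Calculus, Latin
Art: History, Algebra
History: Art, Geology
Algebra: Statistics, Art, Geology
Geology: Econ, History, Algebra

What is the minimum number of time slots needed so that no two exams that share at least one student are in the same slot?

2

Art and History conflict, so at least 2 time slots are needed.
2 time slots suffice: Statistics=2, Calculus=1, Latin=1, Econ=1, Biology=2, Chemistry=2, Art=2, History=1, Algebra=1, Geology=2. Each listed conflict is separated.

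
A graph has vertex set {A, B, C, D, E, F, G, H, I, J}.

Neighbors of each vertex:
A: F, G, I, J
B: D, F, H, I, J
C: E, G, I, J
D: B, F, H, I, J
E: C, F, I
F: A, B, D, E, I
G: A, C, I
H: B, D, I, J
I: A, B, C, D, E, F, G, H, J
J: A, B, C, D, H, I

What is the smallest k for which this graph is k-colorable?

B, D, H, I, J are mutually adjacent (a clique of size 5), so at least 5 colors are needed.
5 colors suffice: color 1 → {I}; color 2 → {F, G, J}; color 3 → {A, B, C}; color 4 → {D, E}; color 5 → {H}. No two adjacent vertices share a color.

5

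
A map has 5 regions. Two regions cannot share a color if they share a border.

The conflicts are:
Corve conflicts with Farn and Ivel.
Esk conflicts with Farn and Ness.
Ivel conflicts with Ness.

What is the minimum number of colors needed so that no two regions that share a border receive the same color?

3

The cycle Esk-Farn-Corve-Ivel-Ness-Esk has odd length 5, so it cannot be 2-colored; at least 3 colors are needed.
3 colors suffice: color 1 → {Corve, Esk}; color 2 → {Farn, Ness}; color 3 → {Ivel}. Each listed conflict is separated.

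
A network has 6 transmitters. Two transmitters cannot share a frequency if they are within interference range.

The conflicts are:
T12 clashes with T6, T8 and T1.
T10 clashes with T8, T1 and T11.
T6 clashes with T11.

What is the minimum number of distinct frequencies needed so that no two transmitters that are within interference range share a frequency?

The cycle T6-T12-T1-T10-T11-T6 has odd length 5, so it cannot be 2-colored; at least 3 frequencies are needed.
3 frequencies suffice: frequency 1 → {T12, T10}; frequency 2 → {T6, T8, T1}; frequency 3 → {T11}. Each listed conflict is separated.

3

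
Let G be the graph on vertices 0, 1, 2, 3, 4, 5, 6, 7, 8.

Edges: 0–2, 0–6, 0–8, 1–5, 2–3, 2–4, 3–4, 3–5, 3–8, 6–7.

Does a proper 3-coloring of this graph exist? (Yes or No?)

The chromatic number is 3. 2, 3, 4 are pairwise adjacent, so at least 3 colors are needed.
One proper 3-coloring: 0=a, 1=a, 2=b, 3=a, 4=c, 5=b, 6=b, 7=a, 8=b.
That is already a proper 3-coloring.

Yes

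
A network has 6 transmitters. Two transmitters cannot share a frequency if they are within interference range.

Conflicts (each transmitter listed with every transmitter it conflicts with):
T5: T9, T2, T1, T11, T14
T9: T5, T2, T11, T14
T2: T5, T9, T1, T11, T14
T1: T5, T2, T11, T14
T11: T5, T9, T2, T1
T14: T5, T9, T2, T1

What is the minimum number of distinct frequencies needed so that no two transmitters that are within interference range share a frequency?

4

T5, T2, T1, T14 are mutually in conflict, so at least 4 frequencies are needed.
4 frequencies suffice: T5=2, T9=3, T2=1, T1=3, T11=4, T14=4. Every pair that conflicts lands in different frequencies.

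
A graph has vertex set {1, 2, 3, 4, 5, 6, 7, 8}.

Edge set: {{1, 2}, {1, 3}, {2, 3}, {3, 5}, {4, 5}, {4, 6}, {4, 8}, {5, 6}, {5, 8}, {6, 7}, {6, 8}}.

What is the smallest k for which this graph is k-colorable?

4

4, 5, 6, 8 form a clique, so at least 4 colors are needed.
4 colors suffice: color red → {2, 5, 7}; color blue → {3, 6}; color green → {1, 8}; color yellow → {4}. Every edge joins two different colors.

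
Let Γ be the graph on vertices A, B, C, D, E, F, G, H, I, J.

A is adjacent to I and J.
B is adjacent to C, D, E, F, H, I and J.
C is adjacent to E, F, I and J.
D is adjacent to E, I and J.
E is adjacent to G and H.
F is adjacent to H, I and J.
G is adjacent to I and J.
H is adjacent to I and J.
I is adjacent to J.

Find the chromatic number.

5

B, F, H, I, J are pairwise adjacent (a clique of size 5), so at least 5 colors are needed.
5 colors suffice: color red → {E, I}; color blue → {J}; color green → {A, B, G}; color yellow → {C, D, H}; color purple → {F}. Every edge joins two different colors.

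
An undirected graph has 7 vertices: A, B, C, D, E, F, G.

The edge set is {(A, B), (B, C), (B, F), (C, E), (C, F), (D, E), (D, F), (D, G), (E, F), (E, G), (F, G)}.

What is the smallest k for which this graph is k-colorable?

D, E, F, G are pairwise adjacent (a clique of size 4), so at least 4 colors are needed.
4 colors suffice: color red → {A, F}; color blue → {B, E}; color green → {C, D}; color yellow → {G}. Each edge has distinct colors on its endpoints.

4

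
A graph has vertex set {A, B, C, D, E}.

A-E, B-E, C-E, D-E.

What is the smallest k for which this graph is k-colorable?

2

B and E are adjacent, so at least 2 colors are needed.
A valid assignment using 2 colors: A=2, B=2, C=2, D=2, E=1. No two adjacent vertices share a color.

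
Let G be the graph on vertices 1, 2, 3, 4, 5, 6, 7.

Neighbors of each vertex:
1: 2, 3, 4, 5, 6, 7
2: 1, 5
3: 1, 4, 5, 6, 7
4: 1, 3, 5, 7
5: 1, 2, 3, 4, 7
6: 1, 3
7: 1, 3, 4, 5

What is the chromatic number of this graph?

5

1, 3, 4, 5, 7 are mutually adjacent (a clique of size 5), so at least 5 colors are needed.
5 colors suffice: color a → {1}; color b → {2, 3}; color c → {5, 6}; color d → {4}; color e → {7}. No two adjacent vertices share a color.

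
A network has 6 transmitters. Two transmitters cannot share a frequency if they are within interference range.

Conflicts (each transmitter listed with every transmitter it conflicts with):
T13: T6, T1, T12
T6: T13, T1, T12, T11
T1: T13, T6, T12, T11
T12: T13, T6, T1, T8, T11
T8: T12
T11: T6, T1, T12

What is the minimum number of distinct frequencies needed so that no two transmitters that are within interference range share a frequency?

4

T6, T1, T12, T11 are mutually in conflict, so at least 4 frequencies are needed.
A valid assignment using 4 frequencies: T13=4, T6=2, T1=3, T12=1, T8=2, T11=4. Each listed conflict is separated.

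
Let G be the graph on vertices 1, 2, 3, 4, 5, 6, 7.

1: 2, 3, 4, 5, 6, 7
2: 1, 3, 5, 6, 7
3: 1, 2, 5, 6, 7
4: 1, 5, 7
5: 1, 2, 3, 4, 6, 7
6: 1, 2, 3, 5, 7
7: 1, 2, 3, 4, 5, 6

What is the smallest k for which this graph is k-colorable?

1, 2, 3, 5, 6, 7 are pairwise adjacent (a clique of size 6), so at least 6 colors are needed.
One proper 6-coloring: 1=a, 2=d, 3=e, 4=d, 5=c, 6=f, 7=b. Each edge has distinct colors on its endpoints.

6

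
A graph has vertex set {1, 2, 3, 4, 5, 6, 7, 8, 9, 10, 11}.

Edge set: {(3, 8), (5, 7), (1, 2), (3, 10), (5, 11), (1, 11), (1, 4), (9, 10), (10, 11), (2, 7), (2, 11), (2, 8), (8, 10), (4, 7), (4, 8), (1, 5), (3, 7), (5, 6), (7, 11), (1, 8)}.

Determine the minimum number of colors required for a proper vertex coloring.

1, 4, 8 form a triangle, so at least 3 colors are needed.
3 colors suffice: color a → {1, 6, 7, 10}; color b → {8, 9, 11}; color c → {2, 3, 4, 5}. No two adjacent vertices share a color.

3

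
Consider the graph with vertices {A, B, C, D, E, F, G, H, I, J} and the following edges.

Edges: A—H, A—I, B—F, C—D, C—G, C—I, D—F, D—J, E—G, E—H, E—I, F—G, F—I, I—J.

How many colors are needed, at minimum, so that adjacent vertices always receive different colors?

2

D and J are adjacent, so at least 2 colors are needed.
2 colors suffice: color 1 → {B, D, G, H, I}; color 2 → {A, C, E, F, J}. No two adjacent vertices share a color.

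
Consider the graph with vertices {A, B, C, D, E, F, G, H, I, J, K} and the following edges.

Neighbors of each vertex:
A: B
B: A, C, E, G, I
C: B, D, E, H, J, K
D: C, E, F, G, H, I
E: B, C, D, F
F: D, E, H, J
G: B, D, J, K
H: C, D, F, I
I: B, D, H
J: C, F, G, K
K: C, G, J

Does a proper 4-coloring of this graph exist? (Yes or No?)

Yes

The chromatic number is 3. D, H, I are pairwise adjacent, so at least 3 colors are needed.
3 colors suffice: color 1 → {B, D, J}; color 2 → {A, C, F, G, I}; color 3 → {E, H, K}.
Since 4 ≥ 3, a proper 4-coloring certainly exists.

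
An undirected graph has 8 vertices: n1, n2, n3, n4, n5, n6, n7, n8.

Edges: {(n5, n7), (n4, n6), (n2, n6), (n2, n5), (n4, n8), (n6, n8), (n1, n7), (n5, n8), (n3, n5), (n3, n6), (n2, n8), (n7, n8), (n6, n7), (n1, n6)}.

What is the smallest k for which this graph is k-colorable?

3

n2, n6, n8 are pairwise adjacent, so at least 3 colors are needed.
3 colors suffice: color red → {n5, n6}; color blue → {n1, n3, n8}; color green → {n2, n4, n7}. Every edge joins two different colors.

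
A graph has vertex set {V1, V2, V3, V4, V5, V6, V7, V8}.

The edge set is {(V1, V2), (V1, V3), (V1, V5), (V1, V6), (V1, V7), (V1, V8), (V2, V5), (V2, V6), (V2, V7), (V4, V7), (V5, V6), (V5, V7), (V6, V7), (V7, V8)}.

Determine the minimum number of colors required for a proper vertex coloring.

V1, V2, V5, V6, V7 are pairwise adjacent (a clique of size 5), so at least 5 colors are needed.
5 colors suffice: V1=B, V2=P, V3=R, V4=B, V5=Y, V6=G, V7=R, V8=G. Each edge has distinct colors on its endpoints.

5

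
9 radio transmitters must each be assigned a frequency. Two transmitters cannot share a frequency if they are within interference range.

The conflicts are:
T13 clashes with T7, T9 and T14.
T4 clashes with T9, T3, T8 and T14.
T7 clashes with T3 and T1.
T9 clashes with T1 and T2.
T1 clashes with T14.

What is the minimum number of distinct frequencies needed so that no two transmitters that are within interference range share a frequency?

The cycle T7-T13-T14-T4-T3-T7 has odd length 5, so it cannot be 2-colored; at least 3 frequencies are needed.
3 frequencies suffice: T13=3, T4=1, T7=1, T9=2, T3=2, T1=3, T8=2, T14=2, T2=1. Every pair that conflicts lands in different frequencies.

3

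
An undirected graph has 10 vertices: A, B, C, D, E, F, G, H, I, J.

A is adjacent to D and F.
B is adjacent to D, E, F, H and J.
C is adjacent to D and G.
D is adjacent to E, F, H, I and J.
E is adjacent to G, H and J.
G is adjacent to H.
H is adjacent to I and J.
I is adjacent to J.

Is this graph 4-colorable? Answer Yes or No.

No

B, D, E, H, J are pairwise adjacent (a clique of size 5), so at least 5 colors are needed.
So 4 colors are not enough.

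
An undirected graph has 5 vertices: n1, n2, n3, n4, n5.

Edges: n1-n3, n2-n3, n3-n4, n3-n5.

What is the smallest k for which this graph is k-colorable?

2

n3 and n4 are adjacent, so at least 2 colors are needed.
2 colors suffice: n1=2, n2=2, n3=1, n4=2, n5=2. Each edge has distinct colors on its endpoints.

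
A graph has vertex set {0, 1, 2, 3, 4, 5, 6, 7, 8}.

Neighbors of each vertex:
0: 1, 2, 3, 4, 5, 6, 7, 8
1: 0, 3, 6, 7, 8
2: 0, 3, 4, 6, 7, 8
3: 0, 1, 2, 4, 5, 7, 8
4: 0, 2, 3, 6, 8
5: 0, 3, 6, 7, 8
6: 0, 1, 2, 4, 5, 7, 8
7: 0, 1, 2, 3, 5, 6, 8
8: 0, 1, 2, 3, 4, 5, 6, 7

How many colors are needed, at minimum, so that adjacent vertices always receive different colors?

5

0, 2, 4, 6, 8 are pairwise adjacent (a clique of size 5), so at least 5 colors are needed.
One proper 5-coloring: 0=red, 1=purple, 2=purple, 3=green, 4=yellow, 5=purple, 6=green, 7=yellow, 8=blue. Each edge has distinct colors on its endpoints.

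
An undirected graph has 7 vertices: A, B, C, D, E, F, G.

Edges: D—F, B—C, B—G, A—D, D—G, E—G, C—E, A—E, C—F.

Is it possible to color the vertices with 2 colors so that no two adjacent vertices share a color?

No

The cycle F-D-A-E-C-F has odd length 5, so it cannot be 2-colored; at least 3 colors are needed.
So 2 colors are not enough.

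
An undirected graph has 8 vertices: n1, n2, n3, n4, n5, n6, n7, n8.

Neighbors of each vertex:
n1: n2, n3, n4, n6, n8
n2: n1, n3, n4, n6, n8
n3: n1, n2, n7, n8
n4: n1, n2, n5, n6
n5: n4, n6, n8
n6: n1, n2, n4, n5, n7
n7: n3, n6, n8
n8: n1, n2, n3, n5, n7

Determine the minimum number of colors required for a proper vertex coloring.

n1, n2, n4, n6 are mutually adjacent (a clique of size 4), so at least 4 colors are needed.
A valid assignment using 4 colors: n1=2, n2=3, n3=4, n4=4, n5=2, n6=1, n7=2, n8=1. Every edge joins two different colors.

4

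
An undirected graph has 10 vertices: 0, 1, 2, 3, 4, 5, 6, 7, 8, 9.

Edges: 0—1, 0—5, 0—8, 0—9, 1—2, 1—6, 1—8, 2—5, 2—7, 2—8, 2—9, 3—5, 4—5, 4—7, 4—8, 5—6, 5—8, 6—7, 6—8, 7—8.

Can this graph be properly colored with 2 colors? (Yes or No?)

No

4, 7, 8 are pairwise adjacent, so at least 3 colors are needed.
So 2 colors are not enough.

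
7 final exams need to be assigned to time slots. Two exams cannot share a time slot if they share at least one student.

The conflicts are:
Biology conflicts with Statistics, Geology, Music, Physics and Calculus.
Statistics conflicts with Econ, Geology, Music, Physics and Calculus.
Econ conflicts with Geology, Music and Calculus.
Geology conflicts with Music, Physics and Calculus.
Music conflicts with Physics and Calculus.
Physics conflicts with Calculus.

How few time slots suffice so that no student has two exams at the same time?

6

Biology, Statistics, Geology, Music, Physics, Calculus pairwise conflict, so at least 6 time slots are needed.
6 time slots suffice: time slot 1 → {Calculus}; time slot 2 → {Statistics}; time slot 3 → {Music}; time slot 4 → {Geology}; time slot 5 → {Econ, Physics}; time slot 6 → {Biology}. Every pair that conflicts lands in different time slots.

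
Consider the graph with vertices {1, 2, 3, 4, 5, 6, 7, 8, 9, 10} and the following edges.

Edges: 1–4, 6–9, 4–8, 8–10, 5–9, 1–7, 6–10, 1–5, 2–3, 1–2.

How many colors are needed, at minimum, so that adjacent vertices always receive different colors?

The cycle 5-9-6-10-8-4-1-5 has odd length 7, so it cannot be 2-colored; at least 3 colors are needed.
3 colors suffice: 1=red, 2=blue, 3=red, 4=green, 5=blue, 6=blue, 7=blue, 8=blue, 9=red, 10=red. No two adjacent vertices share a color.

3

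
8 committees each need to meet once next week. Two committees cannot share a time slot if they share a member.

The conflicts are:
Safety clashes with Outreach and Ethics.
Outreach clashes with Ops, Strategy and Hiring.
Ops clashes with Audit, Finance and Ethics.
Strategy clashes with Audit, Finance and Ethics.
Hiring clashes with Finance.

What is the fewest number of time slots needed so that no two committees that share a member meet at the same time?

2

Hiring and Finance conflict, so at least 2 time slots are needed.
2 time slots suffice: Safety=1, Outreach=2, Ops=1, Strategy=1, Hiring=1, Audit=2, Finance=2, Ethics=2. Every pair that conflicts lands in different time slots.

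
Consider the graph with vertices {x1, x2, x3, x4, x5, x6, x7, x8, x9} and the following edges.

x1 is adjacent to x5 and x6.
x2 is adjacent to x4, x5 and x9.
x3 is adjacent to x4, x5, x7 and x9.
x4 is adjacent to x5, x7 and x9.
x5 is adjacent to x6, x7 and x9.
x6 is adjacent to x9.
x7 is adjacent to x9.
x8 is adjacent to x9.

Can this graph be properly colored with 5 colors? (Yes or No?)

Yes

The chromatic number is 5. x3, x4, x5, x7, x9 form a clique, so at least 5 colors are needed.
5 colors suffice: x1=1, x2=4, x3=5, x4=3, x5=2, x6=3, x7=4, x8=2, x9=1.
That is already a proper 5-coloring.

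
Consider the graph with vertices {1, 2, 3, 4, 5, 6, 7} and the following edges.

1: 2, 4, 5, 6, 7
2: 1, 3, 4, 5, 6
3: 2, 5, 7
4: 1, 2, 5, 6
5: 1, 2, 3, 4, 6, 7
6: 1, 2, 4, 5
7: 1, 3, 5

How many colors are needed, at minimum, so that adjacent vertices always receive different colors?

1, 2, 4, 5, 6 form a clique, so at least 5 colors are needed.
5 colors suffice: 1=blue, 2=green, 3=blue, 4=purple, 5=red, 6=yellow, 7=green. Every edge joins two different colors.

5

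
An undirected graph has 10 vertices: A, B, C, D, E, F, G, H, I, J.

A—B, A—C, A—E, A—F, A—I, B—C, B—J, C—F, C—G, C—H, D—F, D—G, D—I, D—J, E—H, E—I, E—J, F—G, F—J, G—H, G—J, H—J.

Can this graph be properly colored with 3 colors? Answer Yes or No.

D, F, G, J are mutually adjacent (a clique of size 4), so at least 4 colors are needed.
So 3 colors are not enough.

No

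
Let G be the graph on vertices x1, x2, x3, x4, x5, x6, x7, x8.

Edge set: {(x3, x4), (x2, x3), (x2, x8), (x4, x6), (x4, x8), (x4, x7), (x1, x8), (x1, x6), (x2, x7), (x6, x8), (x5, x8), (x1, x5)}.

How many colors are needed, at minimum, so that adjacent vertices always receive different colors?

x1, x5, x8 are pairwise adjacent, so at least 3 colors are needed.
One proper 3-coloring: x1=blue, x2=blue, x3=red, x4=blue, x5=green, x6=green, x7=red, x8=red. Every edge joins two different colors.

3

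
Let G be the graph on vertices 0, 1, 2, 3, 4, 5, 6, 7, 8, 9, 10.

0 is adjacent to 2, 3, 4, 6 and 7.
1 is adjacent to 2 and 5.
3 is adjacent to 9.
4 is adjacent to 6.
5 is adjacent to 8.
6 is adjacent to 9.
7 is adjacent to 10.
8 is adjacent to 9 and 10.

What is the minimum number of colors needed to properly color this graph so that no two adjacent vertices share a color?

0, 4, 6 are pairwise adjacent, so at least 3 colors are needed.
3 colors suffice: color red → {0, 5, 9, 10}; color blue → {2, 3, 6, 7, 8}; color green → {1, 4}. Each edge has distinct colors on its endpoints.

3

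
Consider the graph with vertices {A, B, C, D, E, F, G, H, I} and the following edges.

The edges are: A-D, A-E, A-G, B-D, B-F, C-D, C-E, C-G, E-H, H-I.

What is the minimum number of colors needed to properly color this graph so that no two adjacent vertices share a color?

A and G are adjacent, so at least 2 colors are needed.
2 colors suffice: color red → {A, B, C, H}; color blue → {D, E, F, G, I}. Every edge joins two different colors.

2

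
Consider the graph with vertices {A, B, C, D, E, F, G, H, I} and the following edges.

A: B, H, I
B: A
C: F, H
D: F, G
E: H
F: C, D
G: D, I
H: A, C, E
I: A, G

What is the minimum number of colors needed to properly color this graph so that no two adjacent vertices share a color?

The cycle F-C-H-A-I-G-D-F has odd length 7, so it cannot be 2-colored; at least 3 colors are needed.
A valid assignment using 3 colors: A=red, B=blue, C=red, D=red, E=red, F=blue, G=green, H=blue, I=blue. Every edge joins two different colors.

3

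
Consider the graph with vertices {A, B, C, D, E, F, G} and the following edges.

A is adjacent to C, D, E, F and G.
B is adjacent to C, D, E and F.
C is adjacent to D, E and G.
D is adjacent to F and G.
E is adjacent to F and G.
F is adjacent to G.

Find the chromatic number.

4

A, C, E, G form a clique, so at least 4 colors are needed.
4 colors suffice: A=3, B=2, C=4, D=1, E=1, F=4, G=2. Every edge joins two different colors.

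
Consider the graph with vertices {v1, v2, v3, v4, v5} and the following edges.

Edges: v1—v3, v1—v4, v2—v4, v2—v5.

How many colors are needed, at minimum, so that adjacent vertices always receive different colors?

v1 and v3 are adjacent, so at least 2 colors are needed.
2 colors suffice: color 1 → {v3, v4, v5}; color 2 → {v1, v2}. No two adjacent vertices share a color.

2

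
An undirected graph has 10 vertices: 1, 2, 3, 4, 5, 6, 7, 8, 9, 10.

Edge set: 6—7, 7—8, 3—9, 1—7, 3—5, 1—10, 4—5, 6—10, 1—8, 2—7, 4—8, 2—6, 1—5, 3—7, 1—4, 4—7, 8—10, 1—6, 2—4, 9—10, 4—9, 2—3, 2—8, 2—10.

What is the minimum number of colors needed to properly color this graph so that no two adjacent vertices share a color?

4

1, 4, 7, 8 form a clique, so at least 4 colors are needed.
4 colors suffice: color a → {3, 4, 10}; color b → {1, 2, 9}; color c → {5, 7}; color d → {6, 8}. Each edge has distinct colors on its endpoints.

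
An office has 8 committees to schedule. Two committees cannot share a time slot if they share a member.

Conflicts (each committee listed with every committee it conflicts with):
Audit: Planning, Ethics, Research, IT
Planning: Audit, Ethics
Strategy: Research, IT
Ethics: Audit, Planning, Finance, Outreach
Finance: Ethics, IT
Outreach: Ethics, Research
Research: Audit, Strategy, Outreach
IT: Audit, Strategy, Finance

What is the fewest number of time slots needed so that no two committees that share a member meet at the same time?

3

Audit, Planning, Ethics are mutually in conflict, so at least 3 time slots are needed.
3 time slots suffice: Audit=1, Planning=3, Strategy=1, Ethics=2, Finance=1, Outreach=1, Research=2, IT=2. Every pair that conflicts lands in different time slots.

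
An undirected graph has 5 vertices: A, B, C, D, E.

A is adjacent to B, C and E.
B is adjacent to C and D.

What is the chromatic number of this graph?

A, B, C are mutually adjacent, so at least 3 colors are needed.
3 colors suffice: color 1 → {B, E}; color 2 → {A, D}; color 3 → {C}. Each edge has distinct colors on its endpoints.

3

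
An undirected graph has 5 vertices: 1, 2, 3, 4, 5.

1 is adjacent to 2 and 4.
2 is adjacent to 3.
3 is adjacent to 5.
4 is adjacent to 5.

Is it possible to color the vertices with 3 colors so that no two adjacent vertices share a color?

Yes

The chromatic number is 3. The cycle 1-2-3-5-4-1 has odd length 5, so it cannot be 2-colored; at least 3 colors are needed.
3 colors suffice: color a → {3, 4}; color b → {2, 5}; color c → {1}.
That is already a proper 3-coloring.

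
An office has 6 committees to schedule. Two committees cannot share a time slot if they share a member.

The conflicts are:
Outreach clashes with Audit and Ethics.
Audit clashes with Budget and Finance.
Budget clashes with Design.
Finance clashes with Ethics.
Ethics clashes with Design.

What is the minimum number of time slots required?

The cycle Design-Ethics-Outreach-Audit-Budget-Design has odd length 5, so it cannot be 2-colored; at least 3 time slots are needed.
3 time slots suffice: time slot 1 → {Audit, Ethics}; time slot 2 → {Outreach, Finance, Design}; time slot 3 → {Budget}. Every pair that conflicts lands in different time slots.

3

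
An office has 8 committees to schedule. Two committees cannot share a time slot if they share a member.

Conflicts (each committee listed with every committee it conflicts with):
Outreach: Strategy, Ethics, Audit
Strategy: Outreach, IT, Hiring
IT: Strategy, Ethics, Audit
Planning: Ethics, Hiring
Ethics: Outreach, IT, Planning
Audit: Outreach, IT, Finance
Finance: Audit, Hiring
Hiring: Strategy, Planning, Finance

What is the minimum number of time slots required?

3

The cycle Strategy-IT-Ethics-Planning-Hiring-Strategy has odd length 5, so it cannot be 2-colored; at least 3 time slots are needed.
Using 3 time slots: Outreach=2, Strategy=3, IT=2, Planning=2, Ethics=1, Audit=1, Finance=2, Hiring=1. Every pair that conflicts lands in different time slots.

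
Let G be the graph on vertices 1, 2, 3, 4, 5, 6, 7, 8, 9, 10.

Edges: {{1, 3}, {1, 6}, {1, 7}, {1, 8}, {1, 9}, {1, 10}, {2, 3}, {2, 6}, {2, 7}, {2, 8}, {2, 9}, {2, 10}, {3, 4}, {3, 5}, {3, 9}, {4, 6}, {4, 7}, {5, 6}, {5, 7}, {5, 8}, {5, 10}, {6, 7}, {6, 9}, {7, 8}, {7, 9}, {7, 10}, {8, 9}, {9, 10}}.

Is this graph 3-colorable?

No

2, 7, 8, 9 are pairwise adjacent (a clique of size 4), so at least 4 colors are needed.
So 3 colors are not enough.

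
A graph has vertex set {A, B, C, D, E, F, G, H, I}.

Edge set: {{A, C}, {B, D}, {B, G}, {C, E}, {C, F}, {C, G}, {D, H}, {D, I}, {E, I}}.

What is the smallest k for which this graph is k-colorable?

A and C are adjacent, so at least 2 colors are needed.
A valid assignment using 2 colors: A=2, B=1, C=1, D=2, E=2, F=2, G=2, H=1, I=1. Each edge has distinct colors on its endpoints.

2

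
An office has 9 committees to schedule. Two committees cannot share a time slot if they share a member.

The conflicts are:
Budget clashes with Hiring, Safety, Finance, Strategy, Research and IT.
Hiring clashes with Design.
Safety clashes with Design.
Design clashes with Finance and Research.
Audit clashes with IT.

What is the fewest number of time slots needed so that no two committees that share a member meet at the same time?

Budget and Hiring conflict, so at least 2 time slots are needed.
2 time slots suffice: time slot 1 → {Budget, Design, Audit}; time slot 2 → {Hiring, Safety, Finance, Strategy, Research, IT}. Each listed conflict is separated.

2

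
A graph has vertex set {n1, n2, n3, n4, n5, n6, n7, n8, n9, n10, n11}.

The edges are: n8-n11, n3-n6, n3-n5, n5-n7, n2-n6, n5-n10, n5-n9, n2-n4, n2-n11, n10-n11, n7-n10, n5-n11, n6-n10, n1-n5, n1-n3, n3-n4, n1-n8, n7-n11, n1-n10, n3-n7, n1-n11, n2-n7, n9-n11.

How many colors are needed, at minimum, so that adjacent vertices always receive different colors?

4

n5, n7, n10, n11 are pairwise adjacent (a clique of size 4), so at least 4 colors are needed.
4 colors suffice: color 1 → {n3, n11}; color 2 → {n2, n5, n8}; color 3 → {n4, n9, n10}; color 4 → {n1, n6, n7}. No two adjacent vertices share a color.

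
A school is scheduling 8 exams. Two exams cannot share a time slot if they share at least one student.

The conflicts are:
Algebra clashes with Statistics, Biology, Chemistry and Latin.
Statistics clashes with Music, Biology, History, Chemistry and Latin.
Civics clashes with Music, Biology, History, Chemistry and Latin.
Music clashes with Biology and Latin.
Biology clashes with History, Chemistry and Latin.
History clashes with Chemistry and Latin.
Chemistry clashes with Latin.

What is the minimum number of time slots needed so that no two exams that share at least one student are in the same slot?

5

Civics, Biology, History, Chemistry, Latin are mutually in conflict, so at least 5 time slots are needed.
A valid assignment using 5 time slots: Algebra=5, Statistics=4, Civics=4, Music=3, Biology=2, History=5, Chemistry=3, Latin=1. Each listed conflict is separated.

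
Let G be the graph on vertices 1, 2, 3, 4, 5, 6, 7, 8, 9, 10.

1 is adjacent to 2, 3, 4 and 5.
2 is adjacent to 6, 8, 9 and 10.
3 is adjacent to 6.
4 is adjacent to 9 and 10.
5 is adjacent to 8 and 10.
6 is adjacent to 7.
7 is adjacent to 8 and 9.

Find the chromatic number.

1 and 5 are adjacent, so at least 2 colors are needed.
2 colors suffice: color red → {2, 3, 4, 5, 7}; color blue → {1, 6, 8, 9, 10}. Each edge has distinct colors on its endpoints.

2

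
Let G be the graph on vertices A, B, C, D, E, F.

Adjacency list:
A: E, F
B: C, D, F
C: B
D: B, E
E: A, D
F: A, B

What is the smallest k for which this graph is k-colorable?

The cycle A-F-B-D-E-A has odd length 5, so it cannot be 2-colored; at least 3 colors are needed.
3 colors suffice: A=3, B=1, C=2, D=2, E=1, F=2. Each edge has distinct colors on its endpoints.

3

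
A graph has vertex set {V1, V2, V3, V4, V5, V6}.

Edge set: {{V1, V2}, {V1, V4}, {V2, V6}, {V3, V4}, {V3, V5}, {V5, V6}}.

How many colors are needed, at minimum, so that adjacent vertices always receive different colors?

2

V2 and V6 are adjacent, so at least 2 colors are needed.
2 colors suffice: V1=2, V2=1, V3=2, V4=1, V5=1, V6=2. No two adjacent vertices share a color.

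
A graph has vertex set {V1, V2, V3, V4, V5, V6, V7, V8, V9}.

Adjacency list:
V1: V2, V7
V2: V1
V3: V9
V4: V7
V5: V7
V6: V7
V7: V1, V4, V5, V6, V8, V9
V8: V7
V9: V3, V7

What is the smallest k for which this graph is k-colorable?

2

V4 and V7 are adjacent, so at least 2 colors are needed.
A valid assignment using 2 colors: V1=B, V2=R, V3=R, V4=B, V5=B, V6=B, V7=R, V8=B, V9=B. Each edge has distinct colors on its endpoints.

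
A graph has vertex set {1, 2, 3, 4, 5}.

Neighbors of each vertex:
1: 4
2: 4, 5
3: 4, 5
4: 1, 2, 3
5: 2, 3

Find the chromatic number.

2

3 and 4 are adjacent, so at least 2 colors are needed.
2 colors suffice: color a → {4, 5}; color b → {1, 2, 3}. Every edge joins two different colors.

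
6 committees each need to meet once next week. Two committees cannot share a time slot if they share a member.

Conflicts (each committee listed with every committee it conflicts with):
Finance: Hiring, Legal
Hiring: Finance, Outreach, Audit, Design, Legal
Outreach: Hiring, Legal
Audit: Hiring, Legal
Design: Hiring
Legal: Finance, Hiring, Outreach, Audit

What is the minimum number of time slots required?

Finance, Hiring, Legal all conflict with each other, so at least 3 time slots are needed.
3 time slots suffice: time slot 1 → {Hiring}; time slot 2 → {Design, Legal}; time slot 3 → {Finance, Outreach, Audit}. Every pair that conflicts lands in different time slots.

3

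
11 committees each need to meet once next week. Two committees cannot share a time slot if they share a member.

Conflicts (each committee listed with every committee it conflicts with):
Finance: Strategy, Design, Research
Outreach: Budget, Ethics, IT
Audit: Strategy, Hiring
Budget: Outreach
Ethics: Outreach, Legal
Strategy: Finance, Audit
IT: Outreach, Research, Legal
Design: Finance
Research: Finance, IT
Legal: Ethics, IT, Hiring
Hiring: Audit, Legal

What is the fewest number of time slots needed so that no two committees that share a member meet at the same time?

3

The cycle Hiring-Audit-Strategy-Finance-Research-IT-Legal-Hiring has odd length 7, so it cannot be 2-colored; at least 3 time slots are needed.
A valid assignment using 3 time slots: Finance=1, Outreach=1, Audit=1, Budget=2, Ethics=2, Strategy=2, IT=2, Design=2, Research=3, Legal=1, Hiring=2. Each listed conflict is separated.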